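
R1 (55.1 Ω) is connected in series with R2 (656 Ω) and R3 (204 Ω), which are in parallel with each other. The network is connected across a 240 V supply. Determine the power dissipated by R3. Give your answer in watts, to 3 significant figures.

Reduce the parallel pair to R_p first; the network is then a simple series string.
R_p = (656×204)/(656+204) = 155.6 Ω
R_total = 55.1 + 155.6 = 210.7 Ω
I = V / R_total = 240 / 210.7 = 1.139 A
Voltage across the parallel pair: V_p = I × R_p = 1.139 × 155.6 = 177.2 V
R3 sees V_p directly, so P = V_p² / R3.
P_R3 = (177.2)² / 204 = 154.0 W

154 W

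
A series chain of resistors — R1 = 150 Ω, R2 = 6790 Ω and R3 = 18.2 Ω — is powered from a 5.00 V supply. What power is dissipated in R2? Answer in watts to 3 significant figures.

0.00351 W

Every series element carries the same I. Get I from the total resistance, then P = I² × R2.
R_total = 150 + 6790 + 18.2 = 6958 Ω
I = V / R_total = 5.00 / 6958 = 0.0007186 A
P_R2 = I² × R2 = (0.0007186)² × 6790 = 0.003506 W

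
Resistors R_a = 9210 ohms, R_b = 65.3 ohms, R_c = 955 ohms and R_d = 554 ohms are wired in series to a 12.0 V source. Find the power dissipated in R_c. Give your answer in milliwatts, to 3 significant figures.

1.18 mW

Since the resistors are in series they all carry the loop current I = V/R_total; the power in any one is I²R.
R_total = 9210 + 65.3 + 955 + 554 = 10780 Ω
I = V / R_total = 12.0 / 10780 = 0.001113 A
P_R_c = I² × R_c = (0.001113)² × 955 = 0.001182 W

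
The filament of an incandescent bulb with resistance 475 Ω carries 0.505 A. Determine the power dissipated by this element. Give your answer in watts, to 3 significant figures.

Current and resistance are given, so P = I²R is the direct form.
P = (0.5050 A)² × 475 Ω = 121.1 W

121 W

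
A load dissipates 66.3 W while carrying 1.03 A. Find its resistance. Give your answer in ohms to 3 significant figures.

Inverting the appropriate power form: R = P / I².
R = 66.3 / (1.030)² = 62.49 Ω

62.5 Ω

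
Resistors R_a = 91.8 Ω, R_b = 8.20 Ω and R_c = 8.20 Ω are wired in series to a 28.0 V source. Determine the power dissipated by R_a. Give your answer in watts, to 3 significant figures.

6.15 W

The current is common to all series resistors; compute it, then apply P = I²R for the target.
R_total = 91.8 + 8.20 + 8.20 = 108.2 Ω
I = V / R_total = 28.0 / 108.2 = 0.2588 A
P_R_a = I² × R_a = (0.2588)² × 91.8 = 6.148 W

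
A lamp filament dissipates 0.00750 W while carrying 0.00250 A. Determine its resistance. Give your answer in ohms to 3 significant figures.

1200 Ω

Rearranging the power relation for the two known quantities gives R = P / I².
R = 0.00750 / (0.002500)² = 1200 Ω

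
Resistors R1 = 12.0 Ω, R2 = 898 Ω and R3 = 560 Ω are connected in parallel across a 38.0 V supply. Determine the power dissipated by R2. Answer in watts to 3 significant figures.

1.61 W

The supply voltage appears across each parallel branch — just use P = V²/R2.
P_R2 = V² / R2 = (38.0)² / 898 Ω = 1.608 W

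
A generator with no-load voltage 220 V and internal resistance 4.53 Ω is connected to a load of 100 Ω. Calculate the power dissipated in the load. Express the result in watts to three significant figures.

443 W

The internal resistance and the load are in series, so the same I flows through both; get I from ε/(r+R), then I²R for the load.
I = ε / (r + R) = 220 / (4.53 + 100) = 2.105 A
P_load = I² R = (2.105)² × 100 = 443.0 W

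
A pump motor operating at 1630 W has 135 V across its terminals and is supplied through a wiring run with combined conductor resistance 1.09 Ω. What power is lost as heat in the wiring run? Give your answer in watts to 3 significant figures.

159 W

The wiring run is a series resistance carrying the load current; its dissipation is I²R_line.
I = P / V = 1630 / 135 = 12.07 A through the wiring run.
P_line = I² R_line = (12.07)² × 1.09 = 158.9 W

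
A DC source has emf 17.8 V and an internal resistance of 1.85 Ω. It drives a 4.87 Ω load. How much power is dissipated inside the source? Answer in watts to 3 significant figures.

13.0 W

The internal resistance carries the same current as the load; P_int = I²r.
I = ε / (r + R) = 17.8 / (1.85 + 4.87) = 2.649 A
P_int = I² r = (2.649)² × 1.85 = 12.98 W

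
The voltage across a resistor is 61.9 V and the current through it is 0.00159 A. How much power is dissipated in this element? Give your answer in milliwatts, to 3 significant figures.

98.4 mW

Both the voltage across and the current through the element are known, so P = V I applies directly.
P = 61.9 V × 0.001590 A = 0.09842 W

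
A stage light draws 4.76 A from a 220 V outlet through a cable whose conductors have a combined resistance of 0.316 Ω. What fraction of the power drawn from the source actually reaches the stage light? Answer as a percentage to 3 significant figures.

99.3 %

The cable carries the full 4.76 A.
P_line = I² R_line = (4.760)² × 0.316 = 7.160 W
P_source = V I = 220 × 4.760 = 1047 W; P_load = 1040 W
η = P_load / P_source = 1040 / 1047 = 0.9932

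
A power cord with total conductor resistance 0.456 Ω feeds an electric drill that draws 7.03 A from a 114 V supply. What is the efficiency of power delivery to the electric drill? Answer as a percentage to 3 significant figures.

The power cord carries the full 7.03 A.
P_line = I² R_line = (7.030)² × 0.456 = 22.54 W
P_source = V I = 114 × 7.030 = 801.4 W; P_load = 778.9 W
η = P_load / P_source = 778.9 / 801.4 = 0.9719

97.2 %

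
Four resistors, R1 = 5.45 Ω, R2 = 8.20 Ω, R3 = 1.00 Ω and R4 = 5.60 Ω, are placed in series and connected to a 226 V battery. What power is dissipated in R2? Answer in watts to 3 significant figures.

1020 W

Since the resistors are in series they all carry the loop current I = V/R_total; the power in any one is I²R.
R_total = 5.45 + 8.20 + 1.00 + 5.60 = 20.25 Ω
I = V / R_total = 226 / 20.25 = 11.16 A
P_R2 = I² × R2 = (11.16)² × 8.20 = 1021 W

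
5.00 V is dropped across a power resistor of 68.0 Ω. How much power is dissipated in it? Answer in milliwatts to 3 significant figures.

Voltage and resistance are given, so P = V²/R is the one-step route.
P = (5.00 V)² / 68.0 Ω = 0.3676 W

368 mW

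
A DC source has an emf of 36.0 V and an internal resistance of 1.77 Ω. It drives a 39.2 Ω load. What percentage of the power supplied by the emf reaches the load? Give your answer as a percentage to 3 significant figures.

95.7 %

The source delivers εI, of which I²R reaches the load and I²r is lost; since I is common, η = R/(R+r).
η = R / (R + r) = 39.2 / (39.2 + 1.77) = 0.9568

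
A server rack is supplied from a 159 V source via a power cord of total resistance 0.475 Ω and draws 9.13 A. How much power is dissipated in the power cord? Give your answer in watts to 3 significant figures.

39.6 W

Line loss is just I²R for the cable — we know both I and R_line directly.
The power cord carries the full 9.13 A.
P_line = I² R_line = (9.130)² × 0.475 = 39.59 W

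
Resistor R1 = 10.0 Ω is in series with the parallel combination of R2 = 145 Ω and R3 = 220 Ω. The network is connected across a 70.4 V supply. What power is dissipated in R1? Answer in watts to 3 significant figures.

Collapse R2‖R3 to a single equivalent, reducing the network to two series elements.
R_p = (145×220)/(145+220) = 87.40 Ω
R_total = 10.0 + 87.40 = 97.40 Ω
I = V / R_total = 70.4 / 97.40 = 0.7228 A
R1 is in the main series path, so its power is I²R1.
P_R1 = (0.7228)² × 10.0 = 5.225 W

5.22 W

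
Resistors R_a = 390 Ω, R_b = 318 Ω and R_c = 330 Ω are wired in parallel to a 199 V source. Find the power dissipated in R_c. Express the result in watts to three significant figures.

120 W

Each parallel branch sees the full supply voltage, so P = V²/R applies directly to the target branch.
P_R_c = V² / R_c = (199)² / 330 Ω = 120.0 W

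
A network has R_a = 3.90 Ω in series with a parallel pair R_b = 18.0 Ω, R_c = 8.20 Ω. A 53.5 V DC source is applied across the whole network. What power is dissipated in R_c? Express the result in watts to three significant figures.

Reduce the parallel pair to R_p first; the network is then a simple series string.
R_p = (18.0×8.20)/(18.0+8.20) = 5.634 Ω
R_total = 3.90 + 5.634 = 9.534 Ω
I = V / R_total = 53.5 / 9.534 = 5.612 A
Voltage across the parallel pair: V_p = I × R_p = 5.612 × 5.634 = 31.61 V
R_c sees V_p directly, so P = V_p² / R_c.
P_R_c = (31.61)² / 8.20 = 121.9 W

122 W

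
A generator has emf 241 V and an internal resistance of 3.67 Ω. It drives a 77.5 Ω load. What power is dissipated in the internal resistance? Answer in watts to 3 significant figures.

Internal loss is I²r, with I set by the total series resistance r+R.
I = ε / (r + R) = 241 / (3.67 + 77.5) = 2.969 A
P_int = I² r = (2.969)² × 3.67 = 32.35 W

32.4 W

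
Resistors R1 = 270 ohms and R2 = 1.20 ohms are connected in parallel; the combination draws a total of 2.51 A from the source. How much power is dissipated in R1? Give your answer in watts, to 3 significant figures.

0.0333 W

The branches share the same voltage, but only the total current is given — find V from the equivalent resistance first.
1/R_eq = 1/270 + 1/1.20 ⇒ R_eq = 1.195 Ω
V = I_total × R_eq = 2.510 × 1.195 = 2.999 V
P_R1 = V² / R1 = (2.999)² / 270 = 0.03330 W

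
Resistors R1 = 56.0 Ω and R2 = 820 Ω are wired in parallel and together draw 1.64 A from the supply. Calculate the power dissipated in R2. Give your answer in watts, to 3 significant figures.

9.01 W

The branches share the same voltage, but only the total current is given — find V from the equivalent resistance first.
1/R_eq = 1/56.0 + 1/820 ⇒ R_eq = 52.42 Ω
V = I_total × R_eq = 1.640 × 52.42 = 85.97 V
P_R2 = V² / R2 = (85.97)² / 820 = 9.013 W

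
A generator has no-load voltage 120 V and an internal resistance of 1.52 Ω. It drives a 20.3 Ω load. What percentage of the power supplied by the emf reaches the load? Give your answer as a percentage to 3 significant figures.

93.0 %

Both r and R carry the same current, so the power split is just the resistance split: η = R/(R+r).
η = R / (R + r) = 20.3 / (20.3 + 1.52) = 0.9303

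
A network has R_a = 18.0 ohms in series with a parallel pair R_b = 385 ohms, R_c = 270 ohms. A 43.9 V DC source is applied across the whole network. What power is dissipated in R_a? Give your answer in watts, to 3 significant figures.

Replace R_b and R_c with their parallel equivalent so the circuit becomes R_a in series with R_p.
R_p = (385×270)/(385+270) = 158.7 Ω
R_total = 18.0 + 158.7 = 176.7 Ω
I = V / R_total = 43.9 / 176.7 = 0.2484 A
The full supply current passes through R_a: P = I²R.
P_R_a = (0.2484)² × 18.0 = 1.111 W

1.11 W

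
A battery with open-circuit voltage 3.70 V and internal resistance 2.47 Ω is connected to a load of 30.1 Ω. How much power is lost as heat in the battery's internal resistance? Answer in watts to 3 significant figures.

Internal loss is I²r, with I set by the total series resistance r+R.
I = ε / (r + R) = 3.70 / (2.47 + 30.1) = 0.1136 A
P_int = I² r = (0.1136)² × 2.47 = 0.03188 W

0.0319 W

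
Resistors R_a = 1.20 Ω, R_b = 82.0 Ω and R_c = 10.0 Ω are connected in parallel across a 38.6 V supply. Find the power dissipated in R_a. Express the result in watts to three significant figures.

1240 W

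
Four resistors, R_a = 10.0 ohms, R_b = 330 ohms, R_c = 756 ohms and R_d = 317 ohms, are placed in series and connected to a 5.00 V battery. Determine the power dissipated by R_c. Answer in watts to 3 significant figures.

Series elements share the same current, so find I first, then use P = I²R.
R_total = 10.0 + 330 + 756 + 317 = 1413 Ω
I = V / R_total = 5.00 / 1413 = 0.003539 A
P_R_c = I² × R_c = (0.003539)² × 756 = 0.009466 W

0.00947 W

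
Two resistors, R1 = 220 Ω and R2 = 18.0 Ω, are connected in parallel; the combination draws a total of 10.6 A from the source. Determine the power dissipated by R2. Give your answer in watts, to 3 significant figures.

Parallel branches share V, not I — compute V via R_eq, then use V²/R for the target branch.
1/R_eq = 1/220 + 1/18.0 ⇒ R_eq = 16.64 Ω
V = I_total × R_eq = 10.60 × 16.64 = 176.4 V
P_R2 = V² / R2 = (176.4)² / 18.0 = 1728 W

1730 W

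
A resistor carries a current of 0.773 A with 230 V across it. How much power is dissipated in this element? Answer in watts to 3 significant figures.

V and I are known directly — P = V I, no intermediate step needed.
P = 230 V × 0.7730 A = 177.8 W

178 W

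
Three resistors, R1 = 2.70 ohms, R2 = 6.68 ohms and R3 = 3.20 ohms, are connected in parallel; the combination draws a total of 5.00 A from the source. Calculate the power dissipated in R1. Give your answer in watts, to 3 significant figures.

The branches share the same voltage, but only the total current is given — find V from the equivalent resistance first.
1/R_eq = 1/2.70 + 1/6.68 + 1/3.20 ⇒ R_eq = 1.201 Ω
V = I_total × R_eq = 5.000 × 1.201 = 6.005 V
P_R1 = V² / R1 = (6.005)² / 2.70 = 13.36 W

13.4 W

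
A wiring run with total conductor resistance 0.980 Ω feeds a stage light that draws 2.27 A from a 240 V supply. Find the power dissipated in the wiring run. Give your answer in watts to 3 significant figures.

5.05 W

The wiring run is a series resistance carrying the load current; its dissipation is I²R_line.
The wiring run carries the full 2.27 A.
P_line = I² R_line = (2.270)² × 0.980 = 5.050 W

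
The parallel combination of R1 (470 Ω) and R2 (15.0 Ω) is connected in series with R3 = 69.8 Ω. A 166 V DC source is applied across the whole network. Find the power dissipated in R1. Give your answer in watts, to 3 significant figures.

1.74 W

First find R_p for the parallel pair, then treat R_p + R3 as a series loop.
R_p = (470×15.0)/(470+15.0) = 14.54 Ω
R_total = R_p + 69.8 = 14.54 + 69.8 = 84.34 Ω
I = V / R_total = 166 / 84.34 = 1.968 A
Voltage across the parallel pair: V_p = I × R_p = 1.968 × 14.54 = 28.61 V
Use P = V²/R for R1 with V = V_p.
P_R1 = (28.61)² / 470 = 1.742 W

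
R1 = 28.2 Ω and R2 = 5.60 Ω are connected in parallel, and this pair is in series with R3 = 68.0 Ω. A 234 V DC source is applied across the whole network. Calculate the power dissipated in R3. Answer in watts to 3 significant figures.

First find R_p for the parallel pair, then treat R_p + R3 as a series loop.
R_p = (28.2×5.60)/(28.2+5.60) = 4.672 Ω
R_total = R_p + 68.0 = 4.672 + 68.0 = 72.67 Ω
I = V / R_total = 234 / 72.67 = 3.220 A
All the supply current flows through R3; use P = I²R3.
P_R3 = (3.220)² × 68.0 = 705.0 W

705 W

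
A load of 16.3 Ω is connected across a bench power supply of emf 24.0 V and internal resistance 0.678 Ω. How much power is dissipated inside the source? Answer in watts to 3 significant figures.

Internal loss is I²r, with I set by the total series resistance r+R.
I = ε / (r + R) = 24.0 / (0.678 + 16.3) = 1.414 A
P_int = I² r = (1.414)² × 0.678 = 1.355 W

1.35 W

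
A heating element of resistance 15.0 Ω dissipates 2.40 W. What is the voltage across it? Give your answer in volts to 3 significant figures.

From P = V I = I²R = V²/R, with the two given quantities we get V = √(P R).
V = √(2.40 × 15.0) = 6.000 V

6.00 V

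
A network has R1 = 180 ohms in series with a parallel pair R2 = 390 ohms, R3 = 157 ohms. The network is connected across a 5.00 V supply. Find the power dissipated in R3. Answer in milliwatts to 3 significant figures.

Collapse R2‖R3 to a single equivalent, reducing the network to two series elements.
R_p = (390×157)/(390+157) = 111.9 Ω
R_total = 180 + 111.9 = 291.9 Ω
I = V / R_total = 5.00 / 291.9 = 0.01713 A
Voltage across the parallel pair: V_p = I × R_p = 0.01713 × 111.9 = 1.917 V
R3 is across V_p, so use P = V²/R for that branch.
P_R3 = (1.917)² / 157 = 0.02341 W

23.4 mW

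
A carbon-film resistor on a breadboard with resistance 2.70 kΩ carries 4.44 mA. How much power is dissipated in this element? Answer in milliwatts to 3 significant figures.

53.2 mW

The current through and the resistance of the element are both given; use P = I²R.
P = (0.004440 A)² × 2700 Ω = 0.05323 W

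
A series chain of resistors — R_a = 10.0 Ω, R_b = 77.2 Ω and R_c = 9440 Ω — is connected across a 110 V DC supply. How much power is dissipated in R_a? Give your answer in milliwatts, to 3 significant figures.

1.33 mW

Series elements share the same current, so find I first, then use P = I²R.
R_total = 10.0 + 77.2 + 9440 = 9527 Ω
I = V / R_total = 110 / 9527 = 0.01155 A
P_R_a = I² × R_a = (0.01155)² × 10.0 = 0.001333 W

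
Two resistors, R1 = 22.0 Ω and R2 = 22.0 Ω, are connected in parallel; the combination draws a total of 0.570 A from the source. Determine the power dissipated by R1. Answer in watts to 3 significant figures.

1.79 W

Only the total current is stated, so first find the parallel equivalent to get the voltage across the combination.
1/R_eq = 1/22.0 + 1/22.0 ⇒ R_eq = 11.00 Ω
V = I_total × R_eq = 0.5700 × 11.00 = 6.270 V
P_R1 = V² / R1 = (6.270)² / 22.0 = 1.787 W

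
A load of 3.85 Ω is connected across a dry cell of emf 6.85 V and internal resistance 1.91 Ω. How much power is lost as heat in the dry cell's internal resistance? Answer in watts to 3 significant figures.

2.70 W

r is in series with the load, so it carries the full circuit current — the loss in it is I²r.
I = ε / (r + R) = 6.85 / (1.91 + 3.85) = 1.189 A
P_int = I² r = (1.189)² × 1.91 = 2.701 W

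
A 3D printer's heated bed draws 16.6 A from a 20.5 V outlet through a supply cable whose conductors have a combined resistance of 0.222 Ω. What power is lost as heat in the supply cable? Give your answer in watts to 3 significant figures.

61.2 W

The supply cable and load are in series, so the same current flows in both; the loss is I²R_line.
The supply cable carries the full 16.6 A.
P_line = I² R_line = (16.60)² × 0.222 = 61.17 W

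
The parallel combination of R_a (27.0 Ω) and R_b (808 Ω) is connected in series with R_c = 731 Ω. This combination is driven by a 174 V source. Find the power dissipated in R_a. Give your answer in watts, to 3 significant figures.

Combine R_a and R_b into their parallel equivalent first, reducing the network to two series resistors.
R_p = (27.0×808)/(27.0+808) = 26.13 Ω
R_total = R_p + 731 = 26.13 + 731 = 757.1 Ω
I = V / R_total = 174 / 757.1 = 0.2298 A
Voltage across the parallel pair: V_p = I × R_p = 0.2298 × 26.13 = 6.004 V
R_a has V_p across it, so P = V_p²/R_a.
P_R_a = (6.004)² / 27.0 = 1.335 W

1.34 W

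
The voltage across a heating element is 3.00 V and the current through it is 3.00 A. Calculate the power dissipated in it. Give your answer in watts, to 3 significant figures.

V and I are known directly — P = V I, no intermediate step needed.
P = 3.00 V × 3.000 A = 9.000 W

9.00 W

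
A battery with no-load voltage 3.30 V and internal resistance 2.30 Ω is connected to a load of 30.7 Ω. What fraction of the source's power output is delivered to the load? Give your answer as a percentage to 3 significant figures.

93.0 %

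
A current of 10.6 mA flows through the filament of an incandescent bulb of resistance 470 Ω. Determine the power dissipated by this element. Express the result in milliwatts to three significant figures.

52.8 mW

With I and R stated, P = I²R applies in one step.
P = (0.01060 A)² × 470 Ω = 0.05281 W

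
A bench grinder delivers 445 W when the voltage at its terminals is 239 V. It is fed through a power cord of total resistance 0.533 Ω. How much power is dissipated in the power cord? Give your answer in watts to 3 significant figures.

1.85 W

The power cord is a series resistance carrying the load current; its dissipation is I²R_line.
I = P / V = 445 / 239 = 1.862 A through the power cord.
P_line = I² R_line = (1.862)² × 0.533 = 1.848 W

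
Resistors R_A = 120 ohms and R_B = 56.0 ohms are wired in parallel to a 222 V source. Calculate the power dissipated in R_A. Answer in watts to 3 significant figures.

Parallel branches share the same voltage; P = V²/R gives the branch power in one step.
P_R_A = V² / R_A = (222)² / 120 Ω = 410.7 W

411 W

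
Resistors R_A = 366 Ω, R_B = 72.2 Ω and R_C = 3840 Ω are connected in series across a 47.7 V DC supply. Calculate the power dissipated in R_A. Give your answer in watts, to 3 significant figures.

In a series string the same current flows through every resistor — find that current, then P = I²R for the one we want.
R_total = 366 + 72.2 + 3840 = 4278 Ω
I = V / R_total = 47.7 / 4278 = 0.01115 A
P_R_A = I² × R_A = (0.01115)² × 366 = 0.04550 W

0.0455 W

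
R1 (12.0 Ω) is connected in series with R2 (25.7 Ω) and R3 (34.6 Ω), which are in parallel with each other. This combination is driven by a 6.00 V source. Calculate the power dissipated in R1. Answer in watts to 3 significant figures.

Collapse R2‖R3 to a single equivalent, reducing the network to two series elements.
R_p = (25.7×34.6)/(25.7+34.6) = 14.75 Ω
R_total = 12.0 + 14.75 = 26.75 Ω
I = V / R_total = 6.00 / 26.75 = 0.2243 A
All the current flows through R1; use P = I²R.
P_R1 = (0.2243)² × 12.0 = 0.6039 W

0.604 W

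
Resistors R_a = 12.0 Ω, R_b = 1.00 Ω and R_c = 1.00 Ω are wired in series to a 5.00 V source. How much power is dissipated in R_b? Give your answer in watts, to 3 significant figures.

Series elements share the same current, so find I first, then use P = I²R.
R_total = 12.0 + 1.00 + 1.00 = 14.00 Ω
I = V / R_total = 5.00 / 14.00 = 0.3571 A
P_R_b = I² × R_b = (0.3571)² × 1.00 = 0.1276 W

0.128 W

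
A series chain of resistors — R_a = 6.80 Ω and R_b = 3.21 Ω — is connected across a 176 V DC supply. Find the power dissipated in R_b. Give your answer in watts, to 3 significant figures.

Every series element carries the same I. Get I from the total resistance, then P = I² × R_b.
R_total = 6.80 + 3.21 = 10.01 Ω
I = V / R_total = 176 / 10.01 = 17.58 A
P_R_b = I² × R_b = (17.58)² × 3.21 = 992.3 W

992 W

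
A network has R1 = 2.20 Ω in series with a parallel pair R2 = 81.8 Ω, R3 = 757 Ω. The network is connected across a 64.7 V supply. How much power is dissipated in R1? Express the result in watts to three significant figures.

1.59 W

Replace R2 and R3 with their parallel equivalent so the circuit becomes R1 in series with R_p.
R_p = (81.8×757)/(81.8+757) = 73.82 Ω
R_total = 2.20 + 73.82 = 76.02 Ω
I = V / R_total = 64.7 / 76.02 = 0.8511 A
All the current flows through R1; use P = I²R.
P_R1 = (0.8511)² × 2.20 = 1.593 W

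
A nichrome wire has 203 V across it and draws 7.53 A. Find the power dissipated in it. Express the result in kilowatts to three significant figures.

Since both terminal voltage and current are stated, P = V I gives the power in one step.
P = 203 V × 7.530 A = 1529 W

1.53 kW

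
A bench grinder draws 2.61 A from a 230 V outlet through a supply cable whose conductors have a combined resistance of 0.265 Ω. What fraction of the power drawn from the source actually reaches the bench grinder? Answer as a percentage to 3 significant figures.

99.7 %

The supply cable carries the full 2.61 A.
P_line = I² R_line = (2.610)² × 0.265 = 1.805 W
P_source = V I = 230 × 2.610 = 600.3 W; P_load = 598.5 W
η = P_load / P_source = 598.5 / 600.3 = 0.9970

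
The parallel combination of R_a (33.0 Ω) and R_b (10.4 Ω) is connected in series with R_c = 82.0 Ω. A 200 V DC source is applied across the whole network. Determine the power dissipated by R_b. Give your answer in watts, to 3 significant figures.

Combine R_a and R_b into their parallel equivalent first, reducing the network to two series resistors.
R_p = (33.0×10.4)/(33.0+10.4) = 7.908 Ω
R_total = R_p + 82.0 = 7.908 + 82.0 = 89.91 Ω
I = V / R_total = 200 / 89.91 = 2.225 A
Voltage across the parallel pair: V_p = I × R_p = 2.225 × 7.908 = 17.59 V
R_b has V_p across it, so P = V_p²/R_b.
P_R_b = (17.59)² / 10.4 = 29.75 W

29.8 W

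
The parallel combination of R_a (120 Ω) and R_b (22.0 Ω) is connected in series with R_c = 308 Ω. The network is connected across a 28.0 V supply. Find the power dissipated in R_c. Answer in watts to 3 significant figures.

Combine R_a and R_b into their parallel equivalent first, reducing the network to two series resistors.
R_p = (120×22.0)/(120+22.0) = 18.59 Ω
R_total = R_p + 308 = 18.59 + 308 = 326.6 Ω
I = V / R_total = 28.0 / 326.6 = 0.08573 A
R_c is the series element, so its power is I²R.
P_R_c = (0.08573)² × 308 = 2.264 W

2.26 W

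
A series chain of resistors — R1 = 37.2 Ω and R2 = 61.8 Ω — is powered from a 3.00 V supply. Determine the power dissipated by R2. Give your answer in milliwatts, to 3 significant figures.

56.7 mW

The current is common to all series resistors; compute it, then apply P = I²R for the target.
R_total = 37.2 + 61.8 = 99.00 Ω
I = V / R_total = 3.00 / 99.00 = 0.03030 A
P_R2 = I² × R2 = (0.03030)² × 61.8 = 0.05675 W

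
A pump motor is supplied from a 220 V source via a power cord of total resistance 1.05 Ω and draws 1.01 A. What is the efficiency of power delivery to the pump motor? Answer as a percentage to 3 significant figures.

The power cord carries the full 1.01 A.
P_line = I² R_line = (1.010)² × 1.05 = 1.071 W
P_source = V I = 220 × 1.010 = 222.2 W; P_load = 221.1 W
η = P_load / P_source = 221.1 / 222.2 = 0.9952

99.5 %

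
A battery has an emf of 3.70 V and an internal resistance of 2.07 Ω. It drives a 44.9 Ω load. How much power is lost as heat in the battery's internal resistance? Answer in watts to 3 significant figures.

0.0128 W

r is in series with the load, so it carries the full circuit current — the loss in it is I²r.
I = ε / (r + R) = 3.70 / (2.07 + 44.9) = 0.07877 A
P_int = I² r = (0.07877)² × 2.07 = 0.01284 W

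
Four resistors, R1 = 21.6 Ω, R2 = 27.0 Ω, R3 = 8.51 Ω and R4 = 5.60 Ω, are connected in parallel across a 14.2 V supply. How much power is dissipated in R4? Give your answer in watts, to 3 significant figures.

Parallel branches share the same voltage; P = V²/R gives the branch power in one step.
P_R4 = V² / R4 = (14.2)² / 5.60 Ω = 36.01 W

36.0 W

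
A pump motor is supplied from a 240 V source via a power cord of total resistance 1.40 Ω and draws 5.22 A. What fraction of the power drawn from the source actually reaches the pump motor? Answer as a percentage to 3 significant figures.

97.0 %

The power cord carries the full 5.22 A.
P_line = I² R_line = (5.220)² × 1.40 = 38.15 W
P_source = V I = 240 × 5.220 = 1253 W; P_load = 1215 W
η = P_load / P_source = 1215 / 1253 = 0.9696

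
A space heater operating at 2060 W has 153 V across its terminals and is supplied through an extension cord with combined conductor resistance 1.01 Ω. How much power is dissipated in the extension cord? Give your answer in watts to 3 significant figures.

The extension cord is a series resistance carrying the load current; its dissipation is I²R_line.
I = P / V = 2060 / 153 = 13.46 A through the extension cord.
P_line = I² R_line = (13.46)² × 1.01 = 183.1 W

183 W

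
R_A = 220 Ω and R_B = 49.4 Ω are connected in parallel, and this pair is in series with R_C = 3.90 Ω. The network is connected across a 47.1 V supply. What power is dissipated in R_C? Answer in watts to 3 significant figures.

Reduce the parallel combination to a single R_p; the circuit then becomes R_p in series with the remaining resistor.
R_p = (220×49.4)/(220+49.4) = 40.34 Ω
R_total = R_p + 3.90 = 40.34 + 3.90 = 44.24 Ω
I = V / R_total = 47.1 / 44.24 = 1.065 A
All the supply current flows through R_C; use P = I²R_C.
P_R_C = (1.065)² × 3.90 = 4.420 W

4.42 W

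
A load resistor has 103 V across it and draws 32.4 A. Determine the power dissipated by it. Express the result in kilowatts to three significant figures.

3.34 kW

V and I are known directly — P = V I, no intermediate step needed.
P = 103 V × 32.40 A = 3337 W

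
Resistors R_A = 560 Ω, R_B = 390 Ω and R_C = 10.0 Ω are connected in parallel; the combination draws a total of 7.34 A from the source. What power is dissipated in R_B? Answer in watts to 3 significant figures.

12.7 W

Only the total current is stated, so first find the parallel equivalent to get the voltage across the combination.
1/R_eq = 1/560 + 1/390 + 1/10.0 ⇒ R_eq = 9.583 Ω
V = I_total × R_eq = 7.340 × 9.583 = 70.34 V
P_R_B = V² / R_B = (70.34)² / 390 = 12.69 W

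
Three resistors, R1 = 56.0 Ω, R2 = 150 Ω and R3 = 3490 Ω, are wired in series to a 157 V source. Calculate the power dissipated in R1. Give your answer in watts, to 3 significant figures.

0.101 W

The current is common to all series resistors; compute it, then apply P = I²R for the target.
R_total = 56.0 + 150 + 3490 = 3696 Ω
I = V / R_total = 157 / 3696 = 0.04248 A
P_R1 = I² × R1 = (0.04248)² × 56.0 = 0.1010 W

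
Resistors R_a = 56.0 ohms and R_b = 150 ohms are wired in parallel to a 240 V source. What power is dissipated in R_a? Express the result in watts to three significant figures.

Parallel branches share the same voltage; P = V²/R gives the branch power in one step.
P_R_a = V² / R_a = (240)² / 56.0 Ω = 1029 W

1030 W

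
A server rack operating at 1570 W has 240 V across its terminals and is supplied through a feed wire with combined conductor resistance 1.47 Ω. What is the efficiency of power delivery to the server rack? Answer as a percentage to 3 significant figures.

I = P / V = 1570 / 240 = 6.542 A through the feed wire.
P_line = I² R_line = (6.542)² × 1.47 = 62.91 W
P_source = P_load + P_line = 1570 + 62.91 = 1633 W
η = P_load / P_source = 1570 / 1633 = 0.9615

96.1 %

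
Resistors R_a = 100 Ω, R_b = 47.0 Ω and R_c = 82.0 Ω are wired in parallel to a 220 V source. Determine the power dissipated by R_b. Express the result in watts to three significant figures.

1030 W

The supply voltage appears across each parallel branch — just use P = V²/R_b.
P_R_b = V² / R_b = (220)² / 47.0 Ω = 1030 W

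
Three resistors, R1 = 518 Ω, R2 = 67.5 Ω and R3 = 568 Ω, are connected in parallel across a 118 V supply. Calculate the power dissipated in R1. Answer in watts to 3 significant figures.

Each parallel branch sees the full supply voltage, so P = V²/R applies directly to the target branch.
P_R1 = V² / R1 = (118)² / 518 Ω = 26.88 W

26.9 W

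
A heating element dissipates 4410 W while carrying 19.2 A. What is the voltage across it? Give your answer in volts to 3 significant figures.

230 V

From P = V I = I²R = V²/R, with the two given quantities we get V = P / I.
V = 4410 / 19.20 = 229.7 V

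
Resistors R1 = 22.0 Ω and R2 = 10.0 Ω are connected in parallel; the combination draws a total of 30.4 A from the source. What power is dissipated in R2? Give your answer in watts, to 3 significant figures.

Only the total current is stated, so first find the parallel equivalent to get the voltage across the combination.
1/R_eq = 1/22.0 + 1/10.0 ⇒ R_eq = 6.875 Ω
V = I_total × R_eq = 30.40 × 6.875 = 209.0 V
P_R2 = V² / R2 = (209.0)² / 10.0 = 4368 W

4370 W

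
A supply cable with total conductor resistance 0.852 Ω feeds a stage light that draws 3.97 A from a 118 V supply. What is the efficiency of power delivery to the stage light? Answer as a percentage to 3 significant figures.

97.1 %

The supply cable carries the full 3.97 A.
P_line = I² R_line = (3.970)² × 0.852 = 13.43 W
P_source = V I = 118 × 3.970 = 468.5 W; P_load = 455.0 W
η = P_load / P_source = 455.0 / 468.5 = 0.9713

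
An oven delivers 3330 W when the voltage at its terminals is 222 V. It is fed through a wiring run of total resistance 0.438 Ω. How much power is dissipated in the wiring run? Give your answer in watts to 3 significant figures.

98.5 W

The wiring run and load are in series, so the same current flows in both; the loss is I²R_line.
I = P / V = 3330 / 222 = 15.00 A through the wiring run.
P_line = I² R_line = (15.00)² × 0.438 = 98.55 W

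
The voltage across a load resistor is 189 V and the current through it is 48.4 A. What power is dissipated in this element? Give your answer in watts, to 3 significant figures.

9150 W

V and I are known directly — P = V I, no intermediate step needed.
P = 189 V × 48.40 A = 9148 W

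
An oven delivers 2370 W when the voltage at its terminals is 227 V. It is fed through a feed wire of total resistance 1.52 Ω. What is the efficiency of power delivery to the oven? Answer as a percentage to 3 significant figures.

93.5 %

I = P / V = 2370 / 227 = 10.44 A through the feed wire.
P_line = I² R_line = (10.44)² × 1.52 = 165.7 W
P_source = P_load + P_line = 2370 + 165.7 = 2536 W
η = P_load / P_source = 2370 / 2536 = 0.9347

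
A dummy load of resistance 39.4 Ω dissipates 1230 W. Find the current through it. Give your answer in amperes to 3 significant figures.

5.59 A

The two known quantities fix the third via I = √(P / R).
I = √(1230 / 39.4) = 5.587 A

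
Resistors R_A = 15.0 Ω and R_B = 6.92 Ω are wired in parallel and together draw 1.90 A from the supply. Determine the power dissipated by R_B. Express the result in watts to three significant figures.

The branches share the same voltage, but only the total current is given — find V from the equivalent resistance first.
1/R_eq = 1/15.0 + 1/6.92 ⇒ R_eq = 4.735 Ω
V = I_total × R_eq = 1.900 × 4.735 = 8.997 V
P_R_B = V² / R_B = (8.997)² / 6.92 = 11.70 W

11.7 W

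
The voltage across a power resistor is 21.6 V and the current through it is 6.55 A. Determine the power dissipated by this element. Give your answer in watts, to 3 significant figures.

141 W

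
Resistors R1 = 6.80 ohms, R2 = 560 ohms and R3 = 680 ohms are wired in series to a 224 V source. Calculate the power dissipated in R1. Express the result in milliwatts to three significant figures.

219 mW

Since the resistors are in series they all carry the loop current I = V/R_total; the power in any one is I²R.
R_total = 6.80 + 560 + 680 = 1247 Ω
I = V / R_total = 224 / 1247 = 0.1797 A
P_R1 = I² × R1 = (0.1797)² × 6.80 = 0.2195 W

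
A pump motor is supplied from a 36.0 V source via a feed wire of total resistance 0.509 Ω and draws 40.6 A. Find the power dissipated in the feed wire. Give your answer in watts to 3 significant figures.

839 W

Only the current and the line resistance are needed for the I²R loss.
The feed wire carries the full 40.6 A.
P_line = I² R_line = (40.60)² × 0.509 = 839.0 W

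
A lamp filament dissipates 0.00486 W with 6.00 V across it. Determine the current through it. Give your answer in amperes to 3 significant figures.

0.000810 A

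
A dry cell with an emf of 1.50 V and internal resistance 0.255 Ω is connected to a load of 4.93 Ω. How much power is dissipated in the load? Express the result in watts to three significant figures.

With r and R in series, I = ε/(r+R); the load dissipates I²R.
I = ε / (r + R) = 1.50 / (0.255 + 4.93) = 0.2893 A
P_load = I² R = (0.2893)² × 4.93 = 0.4126 W

0.413 W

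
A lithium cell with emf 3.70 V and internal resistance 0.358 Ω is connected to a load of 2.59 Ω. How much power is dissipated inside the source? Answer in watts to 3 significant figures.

0.564 W

The source's internal resistance is just another series element carrying I; its dissipation is I²r.
I = ε / (r + R) = 3.70 / (0.358 + 2.59) = 1.255 A
P_int = I² r = (1.255)² × 0.358 = 0.5639 W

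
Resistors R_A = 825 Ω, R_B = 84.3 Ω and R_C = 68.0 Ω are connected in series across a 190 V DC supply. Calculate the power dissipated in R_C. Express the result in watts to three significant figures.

Every series element carries the same I. Get I from the total resistance, then P = I² × R_C.
R_total = 825 + 84.3 + 68.0 = 977.3 Ω
I = V / R_total = 190 / 977.3 = 0.1944 A
P_R_C = I² × R_C = (0.1944)² × 68.0 = 2.570 W

2.57 W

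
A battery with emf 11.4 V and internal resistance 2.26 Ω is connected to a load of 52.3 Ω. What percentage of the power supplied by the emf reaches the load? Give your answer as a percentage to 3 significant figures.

η = P_load/(P_load+P_int) = I²R/(I²R+I²r) = R/(R+r) — the I² cancels for series elements.
η = R / (R + r) = 52.3 / (52.3 + 2.26) = 0.9586

95.9 %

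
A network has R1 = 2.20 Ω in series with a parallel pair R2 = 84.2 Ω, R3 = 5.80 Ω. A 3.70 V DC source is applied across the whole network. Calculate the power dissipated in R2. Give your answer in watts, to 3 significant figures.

0.0823 W

Replace R2 and R3 with their parallel equivalent so the circuit becomes R1 in series with R_p.
R_p = (84.2×5.80)/(84.2+5.80) = 5.426 Ω
R_total = 2.20 + 5.426 = 7.626 Ω
I = V / R_total = 3.70 / 7.626 = 0.4852 A
Voltage across the parallel pair: V_p = I × R_p = 0.4852 × 5.426 = 2.633 V
R2 is across V_p, so use P = V²/R for that branch.
P_R2 = (2.633)² / 84.2 = 0.08231 W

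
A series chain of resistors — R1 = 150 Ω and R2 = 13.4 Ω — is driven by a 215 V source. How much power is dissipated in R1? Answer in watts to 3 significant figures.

The current is common to all series resistors; compute it, then apply P = I²R for the target.
R_total = 150 + 13.4 = 163.4 Ω
I = V / R_total = 215 / 163.4 = 1.316 A
P_R1 = I² × R1 = (1.316)² × 150 = 259.7 W

260 W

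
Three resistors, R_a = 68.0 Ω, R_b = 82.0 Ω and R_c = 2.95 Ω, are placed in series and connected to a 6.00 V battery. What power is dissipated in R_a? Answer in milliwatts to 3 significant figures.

105 mW

Every series element carries the same I. Get I from the total resistance, then P = I² × R_a.
R_total = 68.0 + 82.0 + 2.95 = 152.9 Ω
I = V / R_total = 6.00 / 152.9 = 0.03923 A
P_R_a = I² × R_a = (0.03923)² × 68.0 = 0.1046 W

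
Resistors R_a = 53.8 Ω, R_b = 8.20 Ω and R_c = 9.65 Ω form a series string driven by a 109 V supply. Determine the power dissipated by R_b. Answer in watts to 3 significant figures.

Series elements share the same current, so find I first, then use P = I²R.
R_total = 53.8 + 8.20 + 9.65 = 71.65 Ω
I = V / R_total = 109 / 71.65 = 1.521 A
P_R_b = I² × R_b = (1.521)² × 8.20 = 18.98 W

19.0 W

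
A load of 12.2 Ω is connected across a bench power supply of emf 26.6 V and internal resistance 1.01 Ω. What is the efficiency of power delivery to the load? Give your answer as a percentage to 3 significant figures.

Both r and R carry the same current, so the power split is just the resistance split: η = R/(R+r).
η = R / (R + r) = 12.2 / (12.2 + 1.01) = 0.9235

92.4 %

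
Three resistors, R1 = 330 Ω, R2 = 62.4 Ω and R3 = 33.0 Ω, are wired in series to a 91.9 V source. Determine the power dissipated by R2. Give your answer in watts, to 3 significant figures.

2.91 W

In a series string the same current flows through every resistor — find that current, then P = I²R for the one we want.
R_total = 330 + 62.4 + 33.0 = 425.4 Ω
I = V / R_total = 91.9 / 425.4 = 0.2160 A
P_R2 = I² × R2 = (0.2160)² × 62.4 = 2.912 W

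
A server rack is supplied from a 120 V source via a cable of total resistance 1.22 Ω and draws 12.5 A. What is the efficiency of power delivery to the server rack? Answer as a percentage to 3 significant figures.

87.3 %

The cable carries the full 12.5 A.
P_line = I² R_line = (12.50)² × 1.22 = 190.6 W
P_source = V I = 120 × 12.50 = 1500 W; P_load = 1309 W
η = P_load / P_source = 1309 / 1500 = 0.8729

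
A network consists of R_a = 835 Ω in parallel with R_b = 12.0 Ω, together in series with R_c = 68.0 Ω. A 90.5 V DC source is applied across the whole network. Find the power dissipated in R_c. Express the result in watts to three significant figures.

87.4 W

First find R_p for the parallel pair, then treat R_p + R_c as a series loop.
R_p = (835×12.0)/(835+12.0) = 11.83 Ω
R_total = R_p + 68.0 = 11.83 + 68.0 = 79.83 Ω
I = V / R_total = 90.5 / 79.83 = 1.134 A
All the supply current flows through R_c; use P = I²R_c.
P_R_c = (1.134)² × 68.0 = 87.39 W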